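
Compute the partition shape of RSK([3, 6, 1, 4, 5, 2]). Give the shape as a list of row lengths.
[3, 2, 1]

Row-insert each entry into an empty tableau.

After inserting 3: P = [[3]].
After inserting 6: P = [[3, 6]].
After inserting 1: P = [[1, 6], [3]].
After inserting 4: P = [[1, 4], [3, 6]].
After inserting 5: P = [[1, 4, 5], [3, 6]].
After inserting 2: P = [[1, 2, 5], [3, 4], [6]].

The final insertion tableau P = [[1, 2, 5], [3, 4], [6]] has shape [3, 2, 1].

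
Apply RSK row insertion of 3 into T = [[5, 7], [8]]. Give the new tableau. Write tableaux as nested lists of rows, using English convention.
In row 1, 3 replaces 5 (the leftmost entry greater than 3); 5 is bumped to row 2. In row 2, 5 replaces 8 (the leftmost entry greater than 5); 8 is bumped to row 3. 8 starts a new row 3. The new tableau is [[3, 7], [5], [8]].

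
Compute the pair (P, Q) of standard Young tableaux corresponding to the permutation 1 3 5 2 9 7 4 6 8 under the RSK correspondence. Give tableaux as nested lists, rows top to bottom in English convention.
P = [[1, 2, 4, 6, 8], [3, 5, 7], [9]], Q = [[1, 2, 3, 5, 9], [4, 6, 8], [7]]

Insert each entry of the permutation into P by Schensted row insertion, recording in Q the position of each new cell.

Insert 1: appended to row 1. P = [[1]].
Insert 3: appended to row 1. P = [[1, 3]].
Insert 5: appended to row 1. P = [[1, 3, 5]].
Insert 2: 2 bumps 3 from row 1; 3 starts row 2. P = [[1, 2, 5], [3]].
Insert 9: appended to row 1. P = [[1, 2, 5, 9], [3]].
Insert 7: 7 bumps 9 from row 1; 9 appends to row 2. P = [[1, 2, 5, 7], [3, 9]].
Insert 4: 4 bumps 5 from row 1; 5 bumps 9 from row 2; 9 starts row 3. P = [[1, 2, 4, 7], [3, 5], [9]].
Insert 6: 6 bumps 7 from row 1; 7 appends to row 2. P = [[1, 2, 4, 6], [3, 5, 7], [9]].
Insert 8: appended to row 1. P = [[1, 2, 4, 6, 8], [3, 5, 7], [9]].

So P = [[1, 2, 4, 6, 8], [3, 5, 7], [9]], Q = [[1, 2, 3, 5, 9], [4, 6, 8], [7]].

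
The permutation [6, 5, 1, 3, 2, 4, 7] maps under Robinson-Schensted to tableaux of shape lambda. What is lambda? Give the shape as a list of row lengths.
RSK row insertion gives P = [[1, 2, 4, 7], [3], [5], [6]], which has shape [4, 1, 1, 1].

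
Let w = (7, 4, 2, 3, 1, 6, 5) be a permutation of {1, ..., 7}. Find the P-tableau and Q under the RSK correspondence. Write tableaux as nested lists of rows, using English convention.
Insert each entry of the permutation into P by Schensted row insertion, recording in Q the position of each new cell.

After inserting 7: P = [[7]].
After inserting 4: P = [[4], [7]].
After inserting 2: P = [[2], [4], [7]].
After inserting 3: P = [[2, 3], [4], [7]].
After inserting 1: P = [[1, 3], [2], [4], [7]].
After inserting 6: P = [[1, 3, 6], [2], [4], [7]].
After inserting 5: P = [[1, 3, 5], [2, 6], [4], [7]].

So P = [[1, 3, 5], [2, 6], [4], [7]], Q = [[1, 4, 6], [2, 7], [3], [5]].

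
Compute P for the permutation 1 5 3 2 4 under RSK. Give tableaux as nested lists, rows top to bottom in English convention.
Insert 1: appended to row 1. P = [[1]].
Insert 5: appended to row 1. P = [[1, 5]].
Insert 3: 3 bumps 5 from row 1; 5 starts row 2. P = [[1, 3], [5]].
Insert 2: 2 bumps 3 from row 1; 3 bumps 5 from row 2; 5 starts row 3. P = [[1, 2], [3], [5]].
Insert 4: appended to row 1. P = [[1, 2, 4], [3], [5]].

So P = [[1, 2, 4], [3], [5]].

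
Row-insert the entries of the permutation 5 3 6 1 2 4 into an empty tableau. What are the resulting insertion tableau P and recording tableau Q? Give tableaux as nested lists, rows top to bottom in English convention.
P = [[1, 2, 4], [3, 6], [5]], Q = [[1, 3, 6], [2, 5], [4]]

Insert each entry of the permutation into P by Schensted row insertion, recording in Q the position of each new cell.

Insert 5: appended to row 1. P = [[5]].
Insert 3: 3 bumps 5 from row 1; 5 starts row 2. P = [[3], [5]].
Insert 6: appended to row 1. P = [[3, 6], [5]].
Insert 1: 1 bumps 3 from row 1; 3 bumps 5 from row 2; 5 starts row 3. P = [[1, 6], [3], [5]].
Insert 2: 2 bumps 6 from row 1; 6 appends to row 2. P = [[1, 2], [3, 6], [5]].
Insert 4: appended to row 1. P = [[1, 2, 4], [3, 6], [5]].

So P = [[1, 2, 4], [3, 6], [5]], Q = [[1, 3, 6], [2, 5], [4]].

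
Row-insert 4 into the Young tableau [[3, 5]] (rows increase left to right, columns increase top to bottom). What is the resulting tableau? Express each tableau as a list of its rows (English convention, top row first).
In row 1, 4 replaces 5 (the leftmost entry greater than 4); 5 is bumped to row 2. 5 starts a new row 2. The new tableau is [[3, 4], [5]].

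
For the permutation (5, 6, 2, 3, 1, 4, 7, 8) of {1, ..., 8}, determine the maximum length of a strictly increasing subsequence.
5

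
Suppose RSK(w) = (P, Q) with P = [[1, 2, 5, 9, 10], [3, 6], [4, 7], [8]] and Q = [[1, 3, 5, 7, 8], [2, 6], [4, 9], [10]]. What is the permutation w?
4 1 3 2 8 7 9 10 6 5

Reverse the RSK construction: for i from n down to 1, find the cell of Q containing i, remove the entry at that cell from P, and reverse-bump it up through P; the value ejected from row 1 is w(i).

Step i=10: Q has 10 at row 4, column 1; remove 8 from row 4 of P and reverse-bump: 8 enters row 3 and ejects 7; 7 enters row 2 and ejects 6; 6 enters row 1 and ejects 5. So w(10) = 5. P is now [[1, 2, 6, 9, 10], [3, 7], [4, 8]].
Step i=9: Q has 9 at row 3, column 2; remove 8 from row 3 of P and reverse-bump: 8 enters row 2 and ejects 7; 7 enters row 1 and ejects 6. So w(9) = 6. P is now [[1, 2, 7, 9, 10], [3, 8], [4]].
Step i=8: Q has 8 at row 1, column 5; remove that cell from P, ejecting 10. So w(8) = 10. P is now [[1, 2, 7, 9], [3, 8], [4]].
Step i=7: Q has 7 at row 1, column 4; remove that cell from P, ejecting 9. So w(7) = 9. P is now [[1, 2, 7], [3, 8], [4]].
Step i=6: Q has 6 at row 2, column 2; remove 8 from row 2 of P and reverse-bump: 8 enters row 1 and ejects 7. So w(6) = 7. P is now [[1, 2, 8], [3], [4]].
Step i=5: Q has 5 at row 1, column 3; remove that cell from P, ejecting 8. So w(5) = 8. P is now [[1, 2], [3], [4]].
Step i=4: Q has 4 at row 3, column 1; remove 4 from row 3 of P and reverse-bump: 4 enters row 2 and ejects 3; 3 enters row 1 and ejects 2. So w(4) = 2. P is now [[1, 3], [4]].
Step i=3: Q has 3 at row 1, column 2; remove that cell from P, ejecting 3. So w(3) = 3. P is now [[1], [4]].
Step i=2: Q has 2 at row 2, column 1; remove 4 from row 2 of P and reverse-bump: 4 enters row 1 and ejects 1. So w(2) = 1. P is now [[4]].
Step i=1: Q has 1 at row 1, column 1; remove that cell from P, ejecting 4. So w(1) = 4. P is now [].

So w = 4 1 3 2 8 7 9 10 6 5.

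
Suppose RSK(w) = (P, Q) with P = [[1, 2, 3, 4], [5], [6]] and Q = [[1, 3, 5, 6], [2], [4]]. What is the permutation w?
Reverse RSK: for i = n, n-1, ..., 1, locate i in Q, remove the corresponding corner cell from P, and reverse-bump its entry up through P; the value ejected from row 1 is w(i).

So w = 6 1 5 2 3 4.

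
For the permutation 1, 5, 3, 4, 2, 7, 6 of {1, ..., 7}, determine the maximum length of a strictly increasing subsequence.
4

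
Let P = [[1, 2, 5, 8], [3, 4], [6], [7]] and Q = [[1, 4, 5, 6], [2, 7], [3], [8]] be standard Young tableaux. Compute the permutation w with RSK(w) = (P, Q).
Reverse RSK: for i = n, n-1, ..., 1, locate i in Q, remove the corresponding corner cell from P, and reverse-bump its entry up through P; the value ejected from row 1 is w(i).

So w = 7 3 1 4 6 8 5 2.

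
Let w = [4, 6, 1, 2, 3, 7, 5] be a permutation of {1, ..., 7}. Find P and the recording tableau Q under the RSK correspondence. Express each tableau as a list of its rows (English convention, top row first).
P = [[1, 2, 3, 5], [4, 6, 7]], Q = [[1, 2, 5, 6], [3, 4, 7]]

Insert each entry of the permutation into P by Schensted row insertion, recording in Q the position of each new cell.

Insert 4: appended to row 1. P = [[4]].
Insert 6: appended to row 1. P = [[4, 6]].
Insert 1: 1 bumps 4 from row 1; 4 starts row 2. P = [[1, 6], [4]].
Insert 2: 2 bumps 6 from row 1; 6 appends to row 2. P = [[1, 2], [4, 6]].
Insert 3: appended to row 1. P = [[1, 2, 3], [4, 6]].
Insert 7: appended to row 1. P = [[1, 2, 3, 7], [4, 6]].
Insert 5: 5 bumps 7 from row 1; 7 appends to row 2. P = [[1, 2, 3, 5], [4, 6, 7]].

So P = [[1, 2, 3, 5], [4, 6, 7]], Q = [[1, 2, 5, 6], [3, 4, 7]].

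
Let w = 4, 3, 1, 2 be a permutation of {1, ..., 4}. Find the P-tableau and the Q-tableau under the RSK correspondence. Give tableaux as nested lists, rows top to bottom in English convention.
P = [[1, 2], [3], [4]], Q = [[1, 4], [2], [3]]

Insert each entry of the permutation into P by Schensted row insertion, recording in Q the position of each new cell.

Insert 4: appended to row 1. P = [[4]].
Insert 3: 3 bumps 4 from row 1; 4 starts row 2. P = [[3], [4]].
Insert 1: 1 bumps 3 from row 1; 3 bumps 4 from row 2; 4 starts row 3. P = [[1], [3], [4]].
Insert 2: appended to row 1. P = [[1, 2], [3], [4]].

So P = [[1, 2], [3], [4]], Q = [[1, 4], [2], [3]].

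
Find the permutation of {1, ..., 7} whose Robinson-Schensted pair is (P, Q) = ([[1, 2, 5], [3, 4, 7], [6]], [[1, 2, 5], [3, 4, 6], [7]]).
Reverse the RSK construction: for i from n down to 1, find the cell of Q containing i, remove the entry at that cell from P, and reverse-bump it up through P; the value ejected from row 1 is w(i).

Step i=7: Q has 7 at row 3, column 1; remove 6 from row 3 of P and reverse-bump: 6 enters row 2 and ejects 4; 4 enters row 1 and ejects 2. So w(7) = 2. P is now [[1, 4, 5], [3, 6, 7]].
Step i=6: Q has 6 at row 2, column 3; remove 7 from row 2 of P and reverse-bump: 7 enters row 1 and ejects 5. So w(6) = 5. P is now [[1, 4, 7], [3, 6]].
Step i=5: Q has 5 at row 1, column 3; remove that cell from P, ejecting 7. So w(5) = 7. P is now [[1, 4], [3, 6]].
Step i=4: Q has 4 at row 2, column 2; remove 6 from row 2 of P and reverse-bump: 6 enters row 1 and ejects 4. So w(4) = 4. P is now [[1, 6], [3]].
Step i=3: Q has 3 at row 2, column 1; remove 3 from row 2 of P and reverse-bump: 3 enters row 1 and ejects 1. So w(3) = 1. P is now [[3, 6]].
Step i=2: Q has 2 at row 1, column 2; remove that cell from P, ejecting 6. So w(2) = 6. P is now [[3]].
Step i=1: Q has 1 at row 1, column 1; remove that cell from P, ejecting 3. So w(1) = 3. P is now [].

So w = 3 6 1 4 7 5 2.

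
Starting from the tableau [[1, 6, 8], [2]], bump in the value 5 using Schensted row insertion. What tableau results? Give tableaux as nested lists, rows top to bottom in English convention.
[[1, 5, 8], [2, 6]]

In row 1, 5 replaces 6 (the leftmost entry greater than 5); 6 is bumped to row 2. 6 is appended to row 2. The new tableau is [[1, 5, 8], [2, 6]].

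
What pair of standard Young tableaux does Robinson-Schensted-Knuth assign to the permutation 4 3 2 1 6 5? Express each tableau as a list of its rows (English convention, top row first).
Insert each entry of the permutation into P by Schensted row insertion, recording in Q the position of each new cell.

After inserting 4: P = [[4]].
After inserting 3: P = [[3], [4]].
After inserting 2: P = [[2], [3], [4]].
After inserting 1: P = [[1], [2], [3], [4]].
After inserting 6: P = [[1, 6], [2], [3], [4]].
After inserting 5: P = [[1, 5], [2, 6], [3], [4]].

So P = [[1, 5], [2, 6], [3], [4]], Q = [[1, 5], [2, 6], [3], [4]].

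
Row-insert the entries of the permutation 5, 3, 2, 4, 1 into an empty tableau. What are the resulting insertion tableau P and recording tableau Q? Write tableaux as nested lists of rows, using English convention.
Insert each entry of the permutation into P by Schensted row insertion, recording in Q the position of each new cell.

Insert 5: appended to row 1. P = [[5]], Q = [[1]].
Insert 3: 3 bumps 5 from row 1; 5 starts row 2. P = [[3], [5]], Q = [[1], [2]].
Insert 2: 2 bumps 3 from row 1; 3 bumps 5 from row 2; 5 starts row 3. P = [[2], [3], [5]], Q = [[1], [2], [3]].
Insert 4: appended to row 1. P = [[2, 4], [3], [5]], Q = [[1, 4], [2], [3]].
Insert 1: 1 bumps 2 from row 1; 2 bumps 3 from row 2; 3 bumps 5 from row 3; 5 starts row 4. P = [[1, 4], [2], [3], [5]], Q = [[1, 4], [2], [3], [5]].

So P = [[1, 4], [2], [3], [5]], Q = [[1, 4], [2], [3], [5]].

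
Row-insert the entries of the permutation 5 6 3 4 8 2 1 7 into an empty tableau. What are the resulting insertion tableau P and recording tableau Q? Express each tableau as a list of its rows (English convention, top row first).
P = [[1, 4, 7], [2, 6, 8], [3], [5]], Q = [[1, 2, 5], [3, 4, 8], [6], [7]]

Insert each entry of the permutation into P by Schensted row insertion, recording in Q the position of each new cell.

Insert 5: appended to row 1. P = [[5]].
Insert 6: appended to row 1. P = [[5, 6]].
Insert 3: 3 bumps 5 from row 1; 5 starts row 2. P = [[3, 6], [5]].
Insert 4: 4 bumps 6 from row 1; 6 appends to row 2. P = [[3, 4], [5, 6]].
Insert 8: appended to row 1. P = [[3, 4, 8], [5, 6]].
Insert 2: 2 bumps 3 from row 1; 3 bumps 5 from row 2; 5 starts row 3. P = [[2, 4, 8], [3, 6], [5]].
Insert 1: 1 bumps 2 from row 1; 2 bumps 3 from row 2; 3 bumps 5 from row 3; 5 starts row 4. P = [[1, 4, 8], [2, 6], [3], [5]].
Insert 7: 7 bumps 8 from row 1; 8 appends to row 2. P = [[1, 4, 7], [2, 6, 8], [3], [5]].

So P = [[1, 4, 7], [2, 6, 8], [3], [5]], Q = [[1, 2, 5], [3, 4, 8], [6], [7]].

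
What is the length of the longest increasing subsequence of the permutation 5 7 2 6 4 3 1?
2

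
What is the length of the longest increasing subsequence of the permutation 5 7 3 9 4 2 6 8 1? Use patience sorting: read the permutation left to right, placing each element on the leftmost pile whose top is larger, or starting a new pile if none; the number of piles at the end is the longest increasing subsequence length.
4

5: new pile. tops = [5]
7: new pile. tops = [5, 7]
3: onto pile 1 (replacing 5). tops = [3, 7]
9: new pile. tops = [3, 7, 9]
4: onto pile 2 (replacing 7). tops = [3, 4, 9]
2: onto pile 1 (replacing 3). tops = [2, 4, 9]
6: onto pile 3 (replacing 9). tops = [2, 4, 6]
8: new pile. tops = [2, 4, 6, 8]
1: onto pile 1 (replacing 2). tops = [1, 4, 6, 8]

4 piles, so the longest increasing subsequence has length 4.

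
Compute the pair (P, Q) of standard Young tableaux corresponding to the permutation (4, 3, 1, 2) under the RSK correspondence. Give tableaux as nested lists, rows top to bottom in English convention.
Insert each entry of the permutation into P by Schensted row insertion, recording in Q the position of each new cell.

Insert 4: appended to row 1. P = [[4]].
Insert 3: 3 bumps 4 from row 1; 4 starts row 2. P = [[3], [4]].
Insert 1: 1 bumps 3 from row 1; 3 bumps 4 from row 2; 4 starts row 3. P = [[1], [3], [4]].
Insert 2: appended to row 1. P = [[1, 2], [3], [4]].

So P = [[1, 2], [3], [4]], Q = [[1, 4], [2], [3]].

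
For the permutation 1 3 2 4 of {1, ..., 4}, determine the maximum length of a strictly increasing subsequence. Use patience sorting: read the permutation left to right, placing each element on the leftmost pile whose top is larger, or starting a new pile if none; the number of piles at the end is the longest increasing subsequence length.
1: new pile. tops = [1]
3: new pile. tops = [1, 3]
2: onto pile 2 (replacing 3). tops = [1, 2]
4: new pile. tops = [1, 2, 4]

3 piles, so the longest increasing subsequence has length 3.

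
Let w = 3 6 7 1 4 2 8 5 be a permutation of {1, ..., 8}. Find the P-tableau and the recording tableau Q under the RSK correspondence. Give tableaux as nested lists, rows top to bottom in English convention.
P = [[1, 2, 5, 8], [3, 4, 7], [6]], Q = [[1, 2, 3, 7], [4, 5, 8], [6]]

Insert each entry of the permutation into P by Schensted row insertion, recording in Q the position of each new cell.

Insert 3: appended to row 1. P = [[3]], Q = [[1]].
Insert 6: appended to row 1. P = [[3, 6]], Q = [[1, 2]].
Insert 7: appended to row 1. P = [[3, 6, 7]], Q = [[1, 2, 3]].
Insert 1: 1 bumps 3 from row 1; 3 starts row 2. P = [[1, 6, 7], [3]], Q = [[1, 2, 3], [4]].
Insert 4: 4 bumps 6 from row 1; 6 appends to row 2. P = [[1, 4, 7], [3, 6]], Q = [[1, 2, 3], [4, 5]].
Insert 2: 2 bumps 4 from row 1; 4 bumps 6 from row 2; 6 starts row 3. P = [[1, 2, 7], [3, 4], [6]], Q = [[1, 2, 3], [4, 5], [6]].
Insert 8: appended to row 1. P = [[1, 2, 7, 8], [3, 4], [6]], Q = [[1, 2, 3, 7], [4, 5], [6]].
Insert 5: 5 bumps 7 from row 1; 7 appends to row 2. P = [[1, 2, 5, 8], [3, 4, 7], [6]], Q = [[1, 2, 3, 7], [4, 5, 8], [6]].

So P = [[1, 2, 5, 8], [3, 4, 7], [6]], Q = [[1, 2, 3, 7], [4, 5, 8], [6]].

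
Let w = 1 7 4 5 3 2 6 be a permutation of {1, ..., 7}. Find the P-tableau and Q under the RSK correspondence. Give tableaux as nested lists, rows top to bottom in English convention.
Insert each entry of the permutation into P by Schensted row insertion, recording in Q the position of each new cell.

Insert 1: appended to row 1. P = [[1]], Q = [[1]].
Insert 7: appended to row 1. P = [[1, 7]], Q = [[1, 2]].
Insert 4: 4 bumps 7 from row 1; 7 starts row 2. P = [[1, 4], [7]], Q = [[1, 2], [3]].
Insert 5: appended to row 1. P = [[1, 4, 5], [7]], Q = [[1, 2, 4], [3]].
Insert 3: 3 bumps 4 from row 1; 4 bumps 7 from row 2; 7 starts row 3. P = [[1, 3, 5], [4], [7]], Q = [[1, 2, 4], [3], [5]].
Insert 2: 2 bumps 3 from row 1; 3 bumps 4 from row 2; 4 bumps 7 from row 3; 7 starts row 4. P = [[1, 2, 5], [3], [4], [7]], Q = [[1, 2, 4], [3], [5], [6]].
Insert 6: appended to row 1. P = [[1, 2, 5, 6], [3], [4], [7]], Q = [[1, 2, 4, 7], [3], [5], [6]].

So P = [[1, 2, 5, 6], [3], [4], [7]], Q = [[1, 2, 4, 7], [3], [5], [6]].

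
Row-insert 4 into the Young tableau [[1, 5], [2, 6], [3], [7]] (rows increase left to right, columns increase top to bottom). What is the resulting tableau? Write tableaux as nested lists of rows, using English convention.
In row 1, 4 replaces 5 (the leftmost entry greater than 4); 5 is bumped to row 2. In row 2, 5 replaces 6 (the leftmost entry greater than 5); 6 is bumped to row 3. 6 is appended to row 3. The new tableau is [[1, 4], [2, 5], [3, 6], [7]].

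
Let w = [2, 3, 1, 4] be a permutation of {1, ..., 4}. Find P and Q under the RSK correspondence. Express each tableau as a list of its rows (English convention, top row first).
P = [[1, 3, 4], [2]], Q = [[1, 2, 4], [3]]

Insert each entry of the permutation into P by Schensted row insertion, recording in Q the position of each new cell.

Insert 2: appended to row 1. P = [[2]], Q = [[1]].
Insert 3: appended to row 1. P = [[2, 3]], Q = [[1, 2]].
Insert 1: 1 bumps 2 from row 1; 2 starts row 2. P = [[1, 3], [2]], Q = [[1, 2], [3]].
Insert 4: appended to row 1. P = [[1, 3, 4], [2]], Q = [[1, 2, 4], [3]].

So P = [[1, 3, 4], [2]], Q = [[1, 2, 4], [3]].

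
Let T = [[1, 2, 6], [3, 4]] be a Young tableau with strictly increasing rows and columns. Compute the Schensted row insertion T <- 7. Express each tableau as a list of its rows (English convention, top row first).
[[1, 2, 6, 7], [3, 4]]

7 is larger than every entry of row 1, so it is appended to row 1. The new tableau is [[1, 2, 6, 7], [3, 4]].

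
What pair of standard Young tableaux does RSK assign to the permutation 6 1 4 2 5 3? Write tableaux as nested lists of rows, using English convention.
Insert each entry of the permutation into P by Schensted row insertion, recording in Q the position of each new cell.

Insert 6: appended to row 1. P = [[6]], Q = [[1]].
Insert 1: 1 bumps 6 from row 1; 6 starts row 2. P = [[1], [6]], Q = [[1], [2]].
Insert 4: appended to row 1. P = [[1, 4], [6]], Q = [[1, 3], [2]].
Insert 2: 2 bumps 4 from row 1; 4 bumps 6 from row 2; 6 starts row 3. P = [[1, 2], [4], [6]], Q = [[1, 3], [2], [4]].
Insert 5: appended to row 1. P = [[1, 2, 5], [4], [6]], Q = [[1, 3, 5], [2], [4]].
Insert 3: 3 bumps 5 from row 1; 5 appends to row 2. P = [[1, 2, 3], [4, 5], [6]], Q = [[1, 3, 5], [2, 6], [4]].

So P = [[1, 2, 3], [4, 5], [6]], Q = [[1, 3, 5], [2, 6], [4]].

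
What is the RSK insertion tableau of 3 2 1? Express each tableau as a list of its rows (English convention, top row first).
After inserting 3: P = [[3]].
After inserting 2: P = [[2], [3]].
After inserting 1: P = [[1], [2], [3]].

So P = [[1], [2], [3]].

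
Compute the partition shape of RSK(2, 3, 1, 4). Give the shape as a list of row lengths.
[3, 1]

RSK row insertion gives P = [[1, 3, 4], [2]], which has shape [3, 1].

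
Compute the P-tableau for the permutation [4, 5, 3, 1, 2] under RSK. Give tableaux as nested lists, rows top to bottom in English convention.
P = [[1, 2], [3, 5], [4]]

Insert 4: appended to row 1. P = [[4]].
Insert 5: appended to row 1. P = [[4, 5]].
Insert 3: 3 bumps 4 from row 1; 4 starts row 2. P = [[3, 5], [4]].
Insert 1: 1 bumps 3 from row 1; 3 bumps 4 from row 2; 4 starts row 3. P = [[1, 5], [3], [4]].
Insert 2: 2 bumps 5 from row 1; 5 appends to row 2. P = [[1, 2], [3, 5], [4]].

So P = [[1, 2], [3, 5], [4]].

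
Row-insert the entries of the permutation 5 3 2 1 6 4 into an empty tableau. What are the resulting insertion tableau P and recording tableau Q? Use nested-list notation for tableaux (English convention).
P = [[1, 4], [2, 6], [3], [5]], Q = [[1, 5], [2, 6], [3], [4]]

Insert each entry of the permutation into P by Schensted row insertion, recording in Q the position of each new cell.

Insert 5: appended to row 1. P = [[5]], Q = [[1]].
Insert 3: 3 bumps 5 from row 1; 5 starts row 2. P = [[3], [5]], Q = [[1], [2]].
Insert 2: 2 bumps 3 from row 1; 3 bumps 5 from row 2; 5 starts row 3. P = [[2], [3], [5]], Q = [[1], [2], [3]].
Insert 1: 1 bumps 2 from row 1; 2 bumps 3 from row 2; 3 bumps 5 from row 3; 5 starts row 4. P = [[1], [2], [3], [5]], Q = [[1], [2], [3], [4]].
Insert 6: appended to row 1. P = [[1, 6], [2], [3], [5]], Q = [[1, 5], [2], [3], [4]].
Insert 4: 4 bumps 6 from row 1; 6 appends to row 2. P = [[1, 4], [2, 6], [3], [5]], Q = [[1, 5], [2, 6], [3], [4]].

So P = [[1, 4], [2, 6], [3], [5]], Q = [[1, 5], [2, 6], [3], [4]].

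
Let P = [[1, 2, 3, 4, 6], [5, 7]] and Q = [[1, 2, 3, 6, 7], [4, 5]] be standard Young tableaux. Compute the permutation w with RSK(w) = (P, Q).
Reverse the RSK construction: for i from n down to 1, find the cell of Q containing i, remove the entry at that cell from P, and reverse-bump it up through P; the value ejected from row 1 is w(i).

Step i=7: Q has 7 at row 1, column 5; remove that cell from P, ejecting 6. So w(7) = 6. P is now [[1, 2, 3, 4], [5, 7]].
Step i=6: Q has 6 at row 1, column 4; remove that cell from P, ejecting 4. So w(6) = 4. P is now [[1, 2, 3], [5, 7]].
Step i=5: Q has 5 at row 2, column 2; remove 7 from row 2 of P and reverse-bump: 7 enters row 1 and ejects 3. So w(5) = 3. P is now [[1, 2, 7], [5]].
Step i=4: Q has 4 at row 2, column 1; remove 5 from row 2 of P and reverse-bump: 5 enters row 1 and ejects 2. So w(4) = 2. P is now [[1, 5, 7]].
Step i=3: Q has 3 at row 1, column 3; remove that cell from P, ejecting 7. So w(3) = 7. P is now [[1, 5]].
Step i=2: Q has 2 at row 1, column 2; remove that cell from P, ejecting 5. So w(2) = 5. P is now [[1]].
Step i=1: Q has 1 at row 1, column 1; remove that cell from P, ejecting 1. So w(1) = 1. P is now [].

So w = 1 5 7 2 3 4 6.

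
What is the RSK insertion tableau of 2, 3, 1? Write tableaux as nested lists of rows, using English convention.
P = [[1, 3], [2]]

Insert 2: appended to row 1. P = [[2]].
Insert 3: appended to row 1. P = [[2, 3]].
Insert 1: 1 bumps 2 from row 1; 2 starts row 2. P = [[1, 3], [2]].

So P = [[1, 3], [2]].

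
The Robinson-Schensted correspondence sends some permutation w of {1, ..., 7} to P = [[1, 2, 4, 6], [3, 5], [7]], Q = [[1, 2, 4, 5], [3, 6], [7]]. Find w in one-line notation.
Reverse the RSK construction: for i from n down to 1, find the cell of Q containing i, remove the entry at that cell from P, and reverse-bump it up through P; the value ejected from row 1 is w(i).

Step i=7: Q has 7 at row 3, column 1; remove 7 from row 3 of P and reverse-bump: 7 enters row 2 and ejects 5; 5 enters row 1 and ejects 4. So w(7) = 4. P is now [[1, 2, 5, 6], [3, 7]].
Step i=6: Q has 6 at row 2, column 2; remove 7 from row 2 of P and reverse-bump: 7 enters row 1 and ejects 6. So w(6) = 6. P is now [[1, 2, 5, 7], [3]].
Step i=5: Q has 5 at row 1, column 4; remove that cell from P, ejecting 7. So w(5) = 7. P is now [[1, 2, 5], [3]].
Step i=4: Q has 4 at row 1, column 3; remove that cell from P, ejecting 5. So w(4) = 5. P is now [[1, 2], [3]].
Step i=3: Q has 3 at row 2, column 1; remove 3 from row 2 of P and reverse-bump: 3 enters row 1 and ejects 2. So w(3) = 2. P is now [[1, 3]].
Step i=2: Q has 2 at row 1, column 2; remove that cell from P, ejecting 3. So w(2) = 3. P is now [[1]].
Step i=1: Q has 1 at row 1, column 1; remove that cell from P, ejecting 1. So w(1) = 1. P is now [].

So w = 1 3 2 5 7 6 4.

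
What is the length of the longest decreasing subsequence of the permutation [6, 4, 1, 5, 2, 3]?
3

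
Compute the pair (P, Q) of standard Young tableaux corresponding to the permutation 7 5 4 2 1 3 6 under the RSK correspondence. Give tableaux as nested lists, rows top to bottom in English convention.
P = [[1, 3, 6], [2], [4], [5], [7]], Q = [[1, 6, 7], [2], [3], [4], [5]]

Insert each entry of the permutation into P by Schensted row insertion, recording in Q the position of each new cell.

Insert 7: appended to row 1. P = [[7]], Q = [[1]].
Insert 5: 5 bumps 7 from row 1; 7 starts row 2. P = [[5], [7]], Q = [[1], [2]].
Insert 4: 4 bumps 5 from row 1; 5 bumps 7 from row 2; 7 starts row 3. P = [[4], [5], [7]], Q = [[1], [2], [3]].
Insert 2: 2 bumps 4 from row 1; 4 bumps 5 from row 2; 5 bumps 7 from row 3; 7 starts row 4. P = [[2], [4], [5], [7]], Q = [[1], [2], [3], [4]].
Insert 1: 1 bumps 2 from row 1; 2 bumps 4 from row 2; 4 bumps 5 from row 3; 5 bumps 7 from row 4; 7 starts row 5. P = [[1], [2], [4], [5], [7]], Q = [[1], [2], [3], [4], [5]].
Insert 3: appended to row 1. P = [[1, 3], [2], [4], [5], [7]], Q = [[1, 6], [2], [3], [4], [5]].
Insert 6: appended to row 1. P = [[1, 3, 6], [2], [4], [5], [7]], Q = [[1, 6, 7], [2], [3], [4], [5]].

So P = [[1, 3, 6], [2], [4], [5], [7]], Q = [[1, 6, 7], [2], [3], [4], [5]].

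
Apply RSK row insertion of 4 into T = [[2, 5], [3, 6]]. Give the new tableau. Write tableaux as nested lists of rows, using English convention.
[[2, 4], [3, 5], [6]]

In row 1, 4 replaces 5 (the leftmost entry greater than 4); 5 is bumped to row 2. In row 2, 5 replaces 6 (the leftmost entry greater than 5); 6 is bumped to row 3. 6 starts a new row 3. The new tableau is [[2, 4], [3, 5], [6]].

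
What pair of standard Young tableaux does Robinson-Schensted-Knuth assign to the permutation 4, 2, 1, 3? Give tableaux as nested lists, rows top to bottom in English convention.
P = [[1, 3], [2], [4]], Q = [[1, 4], [2], [3]]

Insert each entry of the permutation into P by Schensted row insertion, recording in Q the position of each new cell.

Insert 4: appended to row 1. P = [[4]].
Insert 2: 2 bumps 4 from row 1; 4 starts row 2. P = [[2], [4]].
Insert 1: 1 bumps 2 from row 1; 2 bumps 4 from row 2; 4 starts row 3. P = [[1], [2], [4]].
Insert 3: appended to row 1. P = [[1, 3], [2], [4]].

So P = [[1, 3], [2], [4]], Q = [[1, 4], [2], [3]].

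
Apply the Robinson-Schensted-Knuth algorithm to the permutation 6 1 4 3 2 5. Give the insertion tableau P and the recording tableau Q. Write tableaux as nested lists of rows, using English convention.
P = [[1, 2, 5], [3], [4], [6]], Q = [[1, 3, 6], [2], [4], [5]]

Insert each entry of the permutation into P by Schensted row insertion, recording in Q the position of each new cell.

After inserting 6: P = [[6]].
After inserting 1: P = [[1], [6]].
After inserting 4: P = [[1, 4], [6]].
After inserting 3: P = [[1, 3], [4], [6]].
After inserting 2: P = [[1, 2], [3], [4], [6]].
After inserting 5: P = [[1, 2, 5], [3], [4], [6]].

So P = [[1, 2, 5], [3], [4], [6]], Q = [[1, 3, 6], [2], [4], [5]].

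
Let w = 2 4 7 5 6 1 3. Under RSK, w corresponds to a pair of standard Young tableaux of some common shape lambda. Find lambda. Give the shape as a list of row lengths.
Row-insert each entry into an empty tableau.

After inserting 2: P = [[2]].
After inserting 4: P = [[2, 4]].
After inserting 7: P = [[2, 4, 7]].
After inserting 5: P = [[2, 4, 5], [7]].
After inserting 6: P = [[2, 4, 5, 6], [7]].
After inserting 1: P = [[1, 4, 5, 6], [2], [7]].
After inserting 3: P = [[1, 3, 5, 6], [2, 4], [7]].

The final insertion tableau P = [[1, 3, 5, 6], [2, 4], [7]] has shape [4, 2, 1].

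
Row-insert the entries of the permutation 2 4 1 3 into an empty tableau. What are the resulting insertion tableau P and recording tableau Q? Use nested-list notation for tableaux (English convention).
Insert each entry of the permutation into P by Schensted row insertion, recording in Q the position of each new cell.

Insert 2: appended to row 1. P = [[2]].
Insert 4: appended to row 1. P = [[2, 4]].
Insert 1: 1 bumps 2 from row 1; 2 starts row 2. P = [[1, 4], [2]].
Insert 3: 3 bumps 4 from row 1; 4 appends to row 2. P = [[1, 3], [2, 4]].

So P = [[1, 3], [2, 4]], Q = [[1, 2], [3, 4]].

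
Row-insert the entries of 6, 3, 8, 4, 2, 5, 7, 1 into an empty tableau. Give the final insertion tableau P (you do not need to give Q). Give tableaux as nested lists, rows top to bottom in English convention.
After inserting 6: P = [[6]].
After inserting 3: P = [[3], [6]].
After inserting 8: P = [[3, 8], [6]].
After inserting 4: P = [[3, 4], [6, 8]].
After inserting 2: P = [[2, 4], [3, 8], [6]].
After inserting 5: P = [[2, 4, 5], [3, 8], [6]].
After inserting 7: P = [[2, 4, 5, 7], [3, 8], [6]].
After inserting 1: P = [[1, 4, 5, 7], [2, 8], [3], [6]].

So P = [[1, 4, 5, 7], [2, 8], [3], [6]].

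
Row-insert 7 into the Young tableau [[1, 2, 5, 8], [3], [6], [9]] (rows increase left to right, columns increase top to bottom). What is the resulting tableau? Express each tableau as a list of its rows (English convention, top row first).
In row 1, 7 replaces 8 (the leftmost entry greater than 7); 8 is bumped to row 2. 8 is appended to row 2. The new tableau is [[1, 2, 5, 7], [3, 8], [6], [9]].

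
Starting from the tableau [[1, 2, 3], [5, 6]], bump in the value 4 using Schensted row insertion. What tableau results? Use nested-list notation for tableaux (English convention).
4 is larger than every entry of row 1, so it is appended to row 1. The new tableau is [[1, 2, 3, 4], [5, 6]].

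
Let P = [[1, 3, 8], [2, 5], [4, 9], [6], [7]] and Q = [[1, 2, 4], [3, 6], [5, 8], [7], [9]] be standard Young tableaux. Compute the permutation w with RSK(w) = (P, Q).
Reverse the RSK construction: for i from n down to 1, find the cell of Q containing i, remove the entry at that cell from P, and reverse-bump it up through P; the value ejected from row 1 is w(i).

Step i=9: Q has 9 at row 5, column 1; remove 7 from row 5 of P and reverse-bump: 7 enters row 4 and ejects 6; 6 enters row 3 and ejects 4; 4 enters row 2 and ejects 2; 2 enters row 1 and ejects 1. So w(9) = 1. P is now [[2, 3, 8], [4, 5], [6, 9], [7]].
Step i=8: Q has 8 at row 3, column 2; remove 9 from row 3 of P and reverse-bump: 9 enters row 2 and ejects 5; 5 enters row 1 and ejects 3. So w(8) = 3. P is now [[2, 5, 8], [4, 9], [6], [7]].
Step i=7: Q has 7 at row 4, column 1; remove 7 from row 4 of P and reverse-bump: 7 enters row 3 and ejects 6; 6 enters row 2 and ejects 4; 4 enters row 1 and ejects 2. So w(7) = 2. P is now [[4, 5, 8], [6, 9], [7]].
Step i=6: Q has 6 at row 2, column 2; remove 9 from row 2 of P and reverse-bump: 9 enters row 1 and ejects 8. So w(6) = 8. P is now [[4, 5, 9], [6], [7]].
Step i=5: Q has 5 at row 3, column 1; remove 7 from row 3 of P and reverse-bump: 7 enters row 2 and ejects 6; 6 enters row 1 and ejects 5. So w(5) = 5. P is now [[4, 6, 9], [7]].
Step i=4: Q has 4 at row 1, column 3; remove that cell from P, ejecting 9. So w(4) = 9. P is now [[4, 6], [7]].
Step i=3: Q has 3 at row 2, column 1; remove 7 from row 2 of P and reverse-bump: 7 enters row 1 and ejects 6. So w(3) = 6. P is now [[4, 7]].
Step i=2: Q has 2 at row 1, column 2; remove that cell from P, ejecting 7. So w(2) = 7. P is now [[4]].
Step i=1: Q has 1 at row 1, column 1; remove that cell from P, ejecting 4. So w(1) = 4. P is now [].

So w = 4 7 6 9 5 8 2 3 1.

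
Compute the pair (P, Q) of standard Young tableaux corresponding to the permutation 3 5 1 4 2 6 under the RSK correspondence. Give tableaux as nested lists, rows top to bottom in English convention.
Insert each entry of the permutation into P by Schensted row insertion, recording in Q the position of each new cell.

Insert 3: appended to row 1. P = [[3]].
Insert 5: appended to row 1. P = [[3, 5]].
Insert 1: 1 bumps 3 from row 1; 3 starts row 2. P = [[1, 5], [3]].
Insert 4: 4 bumps 5 from row 1; 5 appends to row 2. P = [[1, 4], [3, 5]].
Insert 2: 2 bumps 4 from row 1; 4 bumps 5 from row 2; 5 starts row 3. P = [[1, 2], [3, 4], [5]].
Insert 6: appended to row 1. P = [[1, 2, 6], [3, 4], [5]].

So P = [[1, 2, 6], [3, 4], [5]], Q = [[1, 2, 6], [3, 4], [5]].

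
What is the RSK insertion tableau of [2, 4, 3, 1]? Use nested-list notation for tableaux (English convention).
P = [[1, 3], [2], [4]]

After inserting 2: P = [[2]].
After inserting 4: P = [[2, 4]].
After inserting 3: P = [[2, 3], [4]].
After inserting 1: P = [[1, 3], [2], [4]].

So P = [[1, 3], [2], [4]].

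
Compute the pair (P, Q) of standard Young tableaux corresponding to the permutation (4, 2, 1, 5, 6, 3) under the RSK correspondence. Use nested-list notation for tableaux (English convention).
Insert each entry of the permutation into P by Schensted row insertion, recording in Q the position of each new cell.

Insert 4: appended to row 1. P = [[4]].
Insert 2: 2 bumps 4 from row 1; 4 starts row 2. P = [[2], [4]].
Insert 1: 1 bumps 2 from row 1; 2 bumps 4 from row 2; 4 starts row 3. P = [[1], [2], [4]].
Insert 5: appended to row 1. P = [[1, 5], [2], [4]].
Insert 6: appended to row 1. P = [[1, 5, 6], [2], [4]].
Insert 3: 3 bumps 5 from row 1; 5 appends to row 2. P = [[1, 3, 6], [2, 5], [4]].

So P = [[1, 3, 6], [2, 5], [4]], Q = [[1, 4, 5], [2, 6], [3]].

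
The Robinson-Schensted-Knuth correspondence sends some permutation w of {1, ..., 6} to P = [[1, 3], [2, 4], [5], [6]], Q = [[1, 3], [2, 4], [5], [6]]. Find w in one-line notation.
Reverse the RSK construction: for i from n down to 1, find the cell of Q containing i, remove the entry at that cell from P, and reverse-bump it up through P; the value ejected from row 1 is w(i).

Step i=6: Q has 6 at row 4, column 1; remove 6 from row 4 of P and reverse-bump: 6 enters row 3 and ejects 5; 5 enters row 2 and ejects 4; 4 enters row 1 and ejects 3. So w(6) = 3. P is now [[1, 4], [2, 5], [6]].
Step i=5: Q has 5 at row 3, column 1; remove 6 from row 3 of P and reverse-bump: 6 enters row 2 and ejects 5; 5 enters row 1 and ejects 4. So w(5) = 4. P is now [[1, 5], [2, 6]].
Step i=4: Q has 4 at row 2, column 2; remove 6 from row 2 of P and reverse-bump: 6 enters row 1 and ejects 5. So w(4) = 5. P is now [[1, 6], [2]].
Step i=3: Q has 3 at row 1, column 2; remove that cell from P, ejecting 6. So w(3) = 6. P is now [[1], [2]].
Step i=2: Q has 2 at row 2, column 1; remove 2 from row 2 of P and reverse-bump: 2 enters row 1 and ejects 1. So w(2) = 1. P is now [[2]].
Step i=1: Q has 1 at row 1, column 1; remove that cell from P, ejecting 2. So w(1) = 2. P is now [].

So w = 2 1 6 5 4 3.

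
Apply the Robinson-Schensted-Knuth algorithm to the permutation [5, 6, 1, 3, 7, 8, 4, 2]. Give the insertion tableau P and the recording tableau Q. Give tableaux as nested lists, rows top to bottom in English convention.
Insert each entry of the permutation into P by Schensted row insertion, recording in Q the position of each new cell.

After inserting 5: P = [[5]].
After inserting 6: P = [[5, 6]].
After inserting 1: P = [[1, 6], [5]].
After inserting 3: P = [[1, 3], [5, 6]].
After inserting 7: P = [[1, 3, 7], [5, 6]].
After inserting 8: P = [[1, 3, 7, 8], [5, 6]].
After inserting 4: P = [[1, 3, 4, 8], [5, 6, 7]].
After inserting 2: P = [[1, 2, 4, 8], [3, 6, 7], [5]].

So P = [[1, 2, 4, 8], [3, 6, 7], [5]], Q = [[1, 2, 5, 6], [3, 4, 7], [8]].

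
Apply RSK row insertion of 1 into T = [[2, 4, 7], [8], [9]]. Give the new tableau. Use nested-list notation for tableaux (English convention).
[[1, 4, 7], [2], [8], [9]]

In row 1, 1 replaces 2 (the leftmost entry greater than 1); 2 is bumped to row 2. In row 2, 2 replaces 8 (the leftmost entry greater than 2); 8 is bumped to row 3. In row 3, 8 replaces 9 (the leftmost entry greater than 8); 9 is bumped to row 4. 9 starts a new row 4. The new tableau is [[1, 4, 7], [2], [8], [9]].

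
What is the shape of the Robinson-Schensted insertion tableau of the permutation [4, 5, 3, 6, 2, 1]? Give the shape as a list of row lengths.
[3, 1, 1, 1]

RSK row insertion gives P = [[1, 5, 6], [2], [3], [4]], which has shape [3, 1, 1, 1].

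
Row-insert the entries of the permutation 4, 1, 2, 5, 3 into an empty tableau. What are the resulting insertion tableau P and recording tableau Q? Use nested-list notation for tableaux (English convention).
P = [[1, 2, 3], [4, 5]], Q = [[1, 3, 4], [2, 5]]

Insert each entry of the permutation into P by Schensted row insertion, recording in Q the position of each new cell.

Insert 4: appended to row 1. P = [[4]].
Insert 1: 1 bumps 4 from row 1; 4 starts row 2. P = [[1], [4]].
Insert 2: appended to row 1. P = [[1, 2], [4]].
Insert 5: appended to row 1. P = [[1, 2, 5], [4]].
Insert 3: 3 bumps 5 from row 1; 5 appends to row 2. P = [[1, 2, 3], [4, 5]].

So P = [[1, 2, 3], [4, 5]], Q = [[1, 3, 4], [2, 5]].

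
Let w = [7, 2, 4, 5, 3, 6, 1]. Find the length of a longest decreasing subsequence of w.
4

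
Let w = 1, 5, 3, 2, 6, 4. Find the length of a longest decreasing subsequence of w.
3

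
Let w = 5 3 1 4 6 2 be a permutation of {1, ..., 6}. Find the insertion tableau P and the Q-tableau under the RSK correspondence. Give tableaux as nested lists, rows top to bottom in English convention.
Insert each entry of the permutation into P by Schensted row insertion, recording in Q the position of each new cell.

After inserting 5: P = [[5]].
After inserting 3: P = [[3], [5]].
After inserting 1: P = [[1], [3], [5]].
After inserting 4: P = [[1, 4], [3], [5]].
After inserting 6: P = [[1, 4, 6], [3], [5]].
After inserting 2: P = [[1, 2, 6], [3, 4], [5]].

So P = [[1, 2, 6], [3, 4], [5]], Q = [[1, 4, 5], [2, 6], [3]].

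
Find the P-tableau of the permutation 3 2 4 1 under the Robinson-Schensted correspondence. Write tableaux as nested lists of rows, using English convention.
P = [[1, 4], [2], [3]]

After inserting 3: P = [[3]].
After inserting 2: P = [[2], [3]].
After inserting 4: P = [[2, 4], [3]].
After inserting 1: P = [[1, 4], [2], [3]].

So P = [[1, 4], [2], [3]].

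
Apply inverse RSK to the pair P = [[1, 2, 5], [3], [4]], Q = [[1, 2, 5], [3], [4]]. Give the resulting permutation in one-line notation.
1 4 3 2 5

Reverse RSK: for i = n, n-1, ..., 1, locate i in Q, remove the corresponding corner cell from P, and reverse-bump its entry up through P; the value ejected from row 1 is w(i).

So w = 1 4 3 2 5.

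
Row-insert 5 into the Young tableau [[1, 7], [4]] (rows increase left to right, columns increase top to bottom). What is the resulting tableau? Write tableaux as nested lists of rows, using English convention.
In row 1, 5 replaces 7 (the leftmost entry greater than 5); 7 is bumped to row 2. 7 is appended to row 2. The new tableau is [[1, 5], [4, 7]].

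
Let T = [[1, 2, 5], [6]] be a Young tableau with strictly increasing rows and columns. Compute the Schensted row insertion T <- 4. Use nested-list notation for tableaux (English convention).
[[1, 2, 4], [5], [6]]

In row 1, 4 replaces 5 (the leftmost entry greater than 4); 5 is bumped to row 2. In row 2, 5 replaces 6 (the leftmost entry greater than 5); 6 is bumped to row 3. 6 starts a new row 3. The new tableau is [[1, 2, 4], [5], [6]].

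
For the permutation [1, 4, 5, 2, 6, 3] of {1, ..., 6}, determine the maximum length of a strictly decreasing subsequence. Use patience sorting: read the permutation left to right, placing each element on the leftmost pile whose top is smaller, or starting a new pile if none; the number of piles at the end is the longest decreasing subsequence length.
2

1: new pile. tops = [1]
4: onto pile 1 (replacing 1). tops = [4]
5: onto pile 1 (replacing 4). tops = [5]
2: new pile. tops = [5, 2]
6: onto pile 1 (replacing 5). tops = [6, 2]
3: onto pile 2 (replacing 2). tops = [6, 3]

2 piles, so the longest decreasing subsequence has length 2.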